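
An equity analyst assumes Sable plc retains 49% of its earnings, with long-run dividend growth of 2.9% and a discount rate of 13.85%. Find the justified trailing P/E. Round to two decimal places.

4.79

Payout ratio b = 1 − 0.49 = 0.51.
Justified trailing P/E = b(1+g)/(r−g) = 0.51×(1+0.029)/(0.1385−0.029) = 4.7926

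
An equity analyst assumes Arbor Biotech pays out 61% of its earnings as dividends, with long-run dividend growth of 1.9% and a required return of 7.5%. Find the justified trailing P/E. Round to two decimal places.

11.10

Justified trailing P/E = b(1+g)/(r−g) = 0.61×(1+0.019)/(0.075−0.019) = 11.0998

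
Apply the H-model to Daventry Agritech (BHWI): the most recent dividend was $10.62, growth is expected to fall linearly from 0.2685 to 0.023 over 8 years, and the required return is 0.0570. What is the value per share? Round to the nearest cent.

H-model: P₀ = D₀[(1+g_L) + H(g_S−g_L)]/(r−g_L), with H = 8/2 = 4.
P₀ = 10.62 × [(1+0.023) + 4×(0.2685−0.023)] / (0.057−0.023)
   = 10.62 × 2.0050 / 0.034 = 626.2676

$626.27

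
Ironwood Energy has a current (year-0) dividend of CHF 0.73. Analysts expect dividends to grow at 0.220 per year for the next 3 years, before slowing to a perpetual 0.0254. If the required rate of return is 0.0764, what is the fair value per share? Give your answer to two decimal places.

Two-stage DDM. Project D₁…D_3 at 0.22, terminal growth 0.0254, discount at r = 0.0764.
D_1 = 0.8906
D_2 = 1.0865
D_3 = 1.3256
Terminal value at t=3: TV = D_4/(r−g) = 1.3592/(0.0764−0.0254) = 26.6517
P₀ = 0.8906/(1+0.0764)^1 + 1.0865/(1+0.0764)^2 + 1.3256/(1+0.0764)^3 + 26.6517/(1+0.0764)^3 = 24.1980

CHF 24.20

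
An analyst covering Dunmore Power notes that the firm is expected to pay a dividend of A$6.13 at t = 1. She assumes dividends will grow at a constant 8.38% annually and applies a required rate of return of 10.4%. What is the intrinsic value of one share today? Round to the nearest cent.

Gordon growth model: P₀ = D₁/(r − g), with D₁ = 6.13 given directly.
P₀ = 6.1300 / (0.104 − 0.0838) = 6.1300 / 0.0202 = 303.4653

A$303.47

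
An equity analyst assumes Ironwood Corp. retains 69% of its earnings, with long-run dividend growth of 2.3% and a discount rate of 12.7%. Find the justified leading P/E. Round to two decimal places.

Payout ratio b = 1 − 0.69 = 0.31.
Justified leading P/E = b/(r−g) = 0.31/(0.127−0.023) = 2.9808

2.98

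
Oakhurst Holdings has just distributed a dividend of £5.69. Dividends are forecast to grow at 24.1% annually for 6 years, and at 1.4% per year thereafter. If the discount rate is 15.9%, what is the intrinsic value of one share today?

Two-stage DDM. Project D₁…D_6 at 0.241, terminal growth 0.014, discount at r = 0.159.
D_1 = 7.0613
D_2 = 8.7631
D_3 = 10.8750
D_4 = 13.4958
D_5 = 16.7483
D_6 = 20.7847
Terminal value at t=6: TV = D_7/(r−g) = 21.0756/(0.159−0.014) = 145.3493
P₀ = 7.0613/(1+0.159)^1 + 8.7631/(1+0.159)^2 + 10.8750/(1+0.159)^3 + 13.4958/(1+0.159)^4 + 16.7483/(1+0.159)^5 + 20.7847/(1+0.159)^6 + 145.3493/(1+0.159)^6 = 103.6315

£103.63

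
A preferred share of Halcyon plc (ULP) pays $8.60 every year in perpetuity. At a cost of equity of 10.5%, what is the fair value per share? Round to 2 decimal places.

$81.90

Zero-growth DDM (perpetuity): P₀ = D/r = 8.60 / 0.105 = 81.9048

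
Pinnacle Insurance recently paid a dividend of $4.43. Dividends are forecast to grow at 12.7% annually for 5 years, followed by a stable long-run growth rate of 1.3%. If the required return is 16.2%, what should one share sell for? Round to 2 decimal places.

Two-stage DDM. Project D₁…D_5 at 0.127, terminal growth 0.013, discount at r = 0.162.
D_1 = 4.9926
D_2 = 5.6267
D_3 = 6.3413
D_4 = 7.1466
D_5 = 8.0542
Terminal value at t=5: TV = D_6/(r−g) = 8.1589/(0.162−0.013) = 54.7579
P₀ = 4.9926/(1+0.162)^1 + 5.6267/(1+0.162)^2 + 6.3413/(1+0.162)^3 + 7.1466/(1+0.162)^4 + 8.0542/(1+0.162)^5 + 54.7579/(1+0.162)^5 = 46.0744

$46.07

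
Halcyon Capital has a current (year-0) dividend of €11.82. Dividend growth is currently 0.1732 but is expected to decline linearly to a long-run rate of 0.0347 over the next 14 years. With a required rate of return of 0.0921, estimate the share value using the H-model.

€412.71

H-model: P₀ = D₀[(1+g_L) + H(g_S−g_L)]/(r−g_L), with H = 14/2 = 7.
P₀ = 11.82 × [(1+0.0347) + 7×(0.1732−0.0347)] / (0.0921−0.0347)
   = 11.82 × 2.0042 / 0.0574 = 412.7116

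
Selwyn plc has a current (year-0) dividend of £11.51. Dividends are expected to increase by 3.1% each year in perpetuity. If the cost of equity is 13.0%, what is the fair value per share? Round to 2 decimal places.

Gordon growth model: P₀ = D₁/(r − g). D₁ = 11.51 × (1 + 0.031) = 11.8668.
P₀ = 11.8668 / (0.13 − 0.031) = 11.8668 / 0.099 = 119.8668

£119.87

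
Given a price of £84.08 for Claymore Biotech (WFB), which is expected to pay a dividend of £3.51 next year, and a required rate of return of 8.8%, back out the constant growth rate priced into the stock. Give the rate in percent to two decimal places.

From P₀ = D₁/(r − g), the implied growth is g = r − D₁/P₀.
g = 0.088 − 3.51/84.08 = 0.088 − 0.04175 = 0.04625

4.63%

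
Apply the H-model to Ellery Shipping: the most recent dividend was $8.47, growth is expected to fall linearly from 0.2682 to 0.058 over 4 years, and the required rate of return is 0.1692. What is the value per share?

H-model: P₀ = D₀[(1+g_L) + H(g_S−g_L)]/(r−g_L), with H = 4/2 = 2.
P₀ = 8.47 × [(1+0.058) + 2×(0.2682−0.058)] / (0.1692−0.058)
   = 8.47 × 1.4784 / 0.1112 = 112.6083

$112.61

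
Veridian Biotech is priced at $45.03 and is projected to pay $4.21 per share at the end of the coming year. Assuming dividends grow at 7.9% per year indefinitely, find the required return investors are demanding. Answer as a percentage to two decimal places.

Rearranging the constant-growth DDM: r = D₁/P₀ + g.
r = 4.2100 / 45.03 + 0.079 = 0.09349 + 0.079 = 0.17249

17.25%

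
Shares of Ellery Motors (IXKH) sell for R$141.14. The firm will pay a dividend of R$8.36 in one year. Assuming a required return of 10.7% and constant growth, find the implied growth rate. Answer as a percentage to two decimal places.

From P₀ = D₁/(r − g), the implied growth is g = r − D₁/P₀.
g = 0.107 − 8.36/141.14 = 0.107 − 0.05923 = 0.04777

4.78%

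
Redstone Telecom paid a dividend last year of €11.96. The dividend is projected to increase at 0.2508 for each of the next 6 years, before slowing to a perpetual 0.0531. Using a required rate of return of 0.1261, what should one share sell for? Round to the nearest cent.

Two-stage DDM. Project D₁…D_6 at 0.2508, terminal growth 0.0531, discount at r = 0.1261.
D_1 = 14.9596
D_2 = 18.7114
D_3 = 23.4043
D_4 = 29.2740
D_5 = 36.6160
D_6 = 45.7993
Terminal value at t=6: TV = D_7/(r−g) = 48.2312/(0.1261−0.0531) = 660.7013
P₀ = 14.9596/(1+0.1261)^1 + 18.7114/(1+0.1261)^2 + 23.4043/(1+0.1261)^3 + 29.2740/(1+0.1261)^4 + 36.6160/(1+0.1261)^5 + 45.7993/(1+0.1261)^6 + 660.7013/(1+0.1261)^6 = 429.3120

€429.31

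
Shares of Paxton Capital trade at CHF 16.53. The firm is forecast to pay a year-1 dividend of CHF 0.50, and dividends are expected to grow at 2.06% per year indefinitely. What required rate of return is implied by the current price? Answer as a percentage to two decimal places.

Rearranging the constant-growth DDM: r = D₁/P₀ + g.
r = 0.5000 / 16.53 + 0.0206 = 0.03025 + 0.0206 = 0.05085

5.08%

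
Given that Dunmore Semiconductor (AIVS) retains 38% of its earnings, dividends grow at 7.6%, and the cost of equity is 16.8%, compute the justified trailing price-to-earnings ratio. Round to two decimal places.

7.25

Payout ratio b = 1 − 0.38 = 0.62.
Justified trailing P/E = b(1+g)/(r−g) = 0.62×(1+0.076)/(0.168−0.076) = 7.2513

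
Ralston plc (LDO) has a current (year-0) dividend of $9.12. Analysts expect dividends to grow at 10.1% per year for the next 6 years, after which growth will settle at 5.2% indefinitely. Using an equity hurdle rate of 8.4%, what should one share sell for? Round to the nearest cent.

$386.96

Two-stage DDM. Project D₁…D_6 at 0.101, terminal growth 0.052, discount at r = 0.084.
D_1 = 10.0411
D_2 = 11.0553
D_3 = 12.1719
D_4 = 13.4012
D_5 = 14.7547
D_6 = 16.2450
Terminal value at t=6: TV = D_7/(r−g) = 17.0897/(0.084−0.052) = 534.0532
P₀ = 10.0411/(1+0.084)^1 + 11.0553/(1+0.084)^2 + 12.1719/(1+0.084)^3 + 13.4012/(1+0.084)^4 + 14.7547/(1+0.084)^5 + 16.2450/(1+0.084)^6 + 534.0532/(1+0.084)^6 = 386.9646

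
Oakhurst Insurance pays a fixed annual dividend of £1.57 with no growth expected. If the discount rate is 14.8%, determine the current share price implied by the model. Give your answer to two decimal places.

Zero-growth DDM (perpetuity): P₀ = D/r = 1.57 / 0.148 = 10.6081

£10.61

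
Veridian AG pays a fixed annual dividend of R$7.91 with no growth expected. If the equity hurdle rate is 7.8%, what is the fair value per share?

R$101.41

Zero-growth DDM (perpetuity): P₀ = D/r = 7.91 / 0.078 = 101.4103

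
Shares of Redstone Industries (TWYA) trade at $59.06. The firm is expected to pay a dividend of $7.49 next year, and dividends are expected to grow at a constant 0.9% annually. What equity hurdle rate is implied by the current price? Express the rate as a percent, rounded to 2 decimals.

13.58%

Rearranging the constant-growth DDM: r = D₁/P₀ + g.
r = 7.4900 / 59.06 + 0.009 = 0.12682 + 0.009 = 0.13582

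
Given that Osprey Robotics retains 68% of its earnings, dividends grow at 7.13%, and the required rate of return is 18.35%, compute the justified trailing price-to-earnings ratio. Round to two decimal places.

Payout ratio b = 1 − 0.68 = 0.32.
Justified trailing P/E = b(1+g)/(r−g) = 0.32×(1+0.0713)/(0.1835−0.0713) = 3.0554

3.06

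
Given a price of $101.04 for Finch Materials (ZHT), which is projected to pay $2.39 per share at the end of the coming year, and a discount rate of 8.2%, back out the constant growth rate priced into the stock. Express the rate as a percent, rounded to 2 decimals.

5.83%

From P₀ = D₁/(r − g), the implied growth is g = r − D₁/P₀.
g = 0.082 − 2.39/101.04 = 0.082 − 0.02365 = 0.05835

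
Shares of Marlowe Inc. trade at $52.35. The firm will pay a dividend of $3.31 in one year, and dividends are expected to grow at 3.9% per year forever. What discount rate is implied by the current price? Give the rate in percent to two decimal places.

Rearranging the constant-growth DDM: r = D₁/P₀ + g.
r = 3.3100 / 52.35 + 0.039 = 0.06323 + 0.039 = 0.10223

10.22%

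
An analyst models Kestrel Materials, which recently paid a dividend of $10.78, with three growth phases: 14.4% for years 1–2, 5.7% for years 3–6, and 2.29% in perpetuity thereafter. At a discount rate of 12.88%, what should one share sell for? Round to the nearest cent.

Three-stage DDM. Project D₁…D_6; terminal Gordon value at t=6 with g = 0.0229; discount at r = 0.1288.
D_1 = 12.3323
D_2 = 14.1082
D_3 = 14.9123
D_4 = 15.7623
D_5 = 16.6608
D_6 = 17.6105
TV_6 = 18.0137/(0.1288−0.0229) = 170.1014
P₀ = Σ Dₜ/(1+r)ᵗ + TV_6/(1+r)^6 = 141.9030

$141.90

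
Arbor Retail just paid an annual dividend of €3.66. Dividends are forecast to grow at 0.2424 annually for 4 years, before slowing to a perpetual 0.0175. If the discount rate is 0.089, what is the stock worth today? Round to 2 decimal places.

€108.81

Two-stage DDM. Project D₁…D_4 at 0.2424, terminal growth 0.0175, discount at r = 0.089.
D_1 = 4.5472
D_2 = 5.6494
D_3 = 7.0188
D_4 = 8.7202
Terminal value at t=4: TV = D_5/(r−g) = 8.8728/(0.089−0.0175) = 124.0953
P₀ = 4.5472/(1+0.089)^1 + 5.6494/(1+0.089)^2 + 7.0188/(1+0.089)^3 + 8.7202/(1+0.089)^4 + 124.0953/(1+0.089)^4 = 108.8100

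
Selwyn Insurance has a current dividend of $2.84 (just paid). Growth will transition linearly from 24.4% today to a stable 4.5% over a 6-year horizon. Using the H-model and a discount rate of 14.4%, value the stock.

$47.10

H-model: P₀ = D₀[(1+g_L) + H(g_S−g_L)]/(r−g_L), with H = 6/2 = 3.
P₀ = 2.84 × [(1+0.045) + 3×(0.244−0.045)] / (0.144−0.045)
   = 2.84 × 1.6420 / 0.099 = 47.1038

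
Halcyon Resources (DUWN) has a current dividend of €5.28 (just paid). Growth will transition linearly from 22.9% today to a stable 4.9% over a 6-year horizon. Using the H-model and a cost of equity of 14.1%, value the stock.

€91.19

H-model: P₀ = D₀[(1+g_L) + H(g_S−g_L)]/(r−g_L), with H = 6/2 = 3.
P₀ = 5.28 × [(1+0.049) + 3×(0.229−0.049)] / (0.141−0.049)
   = 5.28 × 1.5890 / 0.092 = 91.1948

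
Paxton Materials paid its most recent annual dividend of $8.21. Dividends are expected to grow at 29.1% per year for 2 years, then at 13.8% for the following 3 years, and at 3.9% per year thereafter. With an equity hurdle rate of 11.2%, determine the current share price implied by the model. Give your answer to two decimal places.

$224.18

Three-stage DDM. Project D₁…D_5; terminal Gordon value at t=5 with g = 0.039; discount at r = 0.112.
D_1 = 10.5991
D_2 = 13.6835
D_3 = 15.5718
D_4 = 17.7207
D_5 = 20.1661
TV_5 = 20.9526/(0.112−0.039) = 287.0220
P₀ = Σ Dₜ/(1+r)ᵗ + TV_5/(1+r)^5 = 224.1791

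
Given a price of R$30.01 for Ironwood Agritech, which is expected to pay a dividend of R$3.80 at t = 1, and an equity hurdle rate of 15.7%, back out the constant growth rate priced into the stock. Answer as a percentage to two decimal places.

3.04%

From P₀ = D₁/(r − g), the implied growth is g = r − D₁/P₀.
g = 0.157 − 3.80/30.01 = 0.157 − 0.12662 = 0.03038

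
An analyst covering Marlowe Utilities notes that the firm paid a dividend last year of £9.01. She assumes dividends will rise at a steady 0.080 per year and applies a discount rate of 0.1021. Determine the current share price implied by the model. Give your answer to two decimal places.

Gordon growth model: P₀ = D₁/(r − g). D₁ = 9.01 × (1 + 0.08) = 9.7308.
P₀ = 9.7308 / (0.1021 − 0.08) = 9.7308 / 0.0221 = 440.3077

£440.31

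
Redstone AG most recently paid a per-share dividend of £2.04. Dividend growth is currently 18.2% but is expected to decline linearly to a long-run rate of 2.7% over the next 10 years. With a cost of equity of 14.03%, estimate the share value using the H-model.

H-model: P₀ = D₀[(1+g_L) + H(g_S−g_L)]/(r−g_L), with H = 10/2 = 5.
P₀ = 2.04 × [(1+0.027) + 5×(0.182−0.027)] / (0.1403−0.027)
   = 2.04 × 1.8020 / 0.1133 = 32.4455

£32.45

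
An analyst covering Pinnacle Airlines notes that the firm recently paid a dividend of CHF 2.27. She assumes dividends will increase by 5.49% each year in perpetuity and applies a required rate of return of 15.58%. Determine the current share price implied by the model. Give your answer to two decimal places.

Gordon growth model: P₀ = D₁/(r − g). D₁ = 2.27 × (1 + 0.0549) = 2.3946.
P₀ = 2.3946 / (0.1558 − 0.0549) = 2.3946 / 0.1009 = 23.7326

CHF 23.73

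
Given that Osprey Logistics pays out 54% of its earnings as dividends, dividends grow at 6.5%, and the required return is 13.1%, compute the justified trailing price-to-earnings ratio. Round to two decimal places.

Justified trailing P/E = b(1+g)/(r−g) = 0.54×(1+0.065)/(0.131−0.065) = 8.7136

8.71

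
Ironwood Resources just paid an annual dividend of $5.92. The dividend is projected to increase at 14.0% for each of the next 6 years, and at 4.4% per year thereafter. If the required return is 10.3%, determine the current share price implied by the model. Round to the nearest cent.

$167.62

Two-stage DDM. Project D₁…D_6 at 0.14, terminal growth 0.044, discount at r = 0.103.
D_1 = 6.7488
D_2 = 7.6936
D_3 = 8.7707
D_4 = 9.9986
D_5 = 11.3985
D_6 = 12.9942
Terminal value at t=6: TV = D_7/(r−g) = 13.5660/(0.103−0.044) = 229.9319
P₀ = 6.7488/(1+0.103)^1 + 7.6936/(1+0.103)^2 + 8.7707/(1+0.103)^3 + 9.9986/(1+0.103)^4 + 11.3985/(1+0.103)^5 + 12.9942/(1+0.103)^6 + 229.9319/(1+0.103)^6 = 167.6183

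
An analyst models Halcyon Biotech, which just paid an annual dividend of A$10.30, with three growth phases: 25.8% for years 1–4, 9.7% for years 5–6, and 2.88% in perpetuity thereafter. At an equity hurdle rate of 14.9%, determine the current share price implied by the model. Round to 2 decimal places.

A$195.04

Three-stage DDM. Project D₁…D_6; terminal Gordon value at t=6 with g = 0.0288; discount at r = 0.149.
D_1 = 12.9574
D_2 = 16.3004
D_3 = 20.5059
D_4 = 25.7964
D_5 = 28.2987
D_6 = 31.0437
TV_6 = 31.9377/(0.149−0.0288) = 265.7049
P₀ = Σ Dₜ/(1+r)ᵗ + TV_6/(1+r)^6 = 195.0376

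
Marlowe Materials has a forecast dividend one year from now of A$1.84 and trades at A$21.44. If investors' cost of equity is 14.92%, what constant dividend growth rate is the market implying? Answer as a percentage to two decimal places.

From P₀ = D₁/(r − g), the implied growth is g = r − D₁/P₀.
g = 0.1492 − 1.84/21.44 = 0.1492 − 0.08582 = 0.06338

6.34%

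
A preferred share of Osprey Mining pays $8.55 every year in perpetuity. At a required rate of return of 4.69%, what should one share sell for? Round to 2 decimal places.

$182.30

Zero-growth DDM (perpetuity): P₀ = D/r = 8.55 / 0.0469 = 182.3028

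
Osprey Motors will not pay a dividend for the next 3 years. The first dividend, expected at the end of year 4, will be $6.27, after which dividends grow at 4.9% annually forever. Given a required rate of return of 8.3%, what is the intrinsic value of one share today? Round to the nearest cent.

$145.18

Deferred-dividend DDM. At t=3 the remaining stream is a growing perpetuity with first payment D_4 = 6.27.
V_3 = D_4/(r−g) = 6.27/(0.083−0.049) = 184.4118
P₀ = V_3/(1+r)^3 = 184.4118/(1+0.083)^3 = 145.1788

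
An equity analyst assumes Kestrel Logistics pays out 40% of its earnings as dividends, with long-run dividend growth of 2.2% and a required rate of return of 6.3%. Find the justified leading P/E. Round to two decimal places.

9.76

Justified leading P/E = b/(r−g) = 0.40/(0.063−0.022) = 9.7561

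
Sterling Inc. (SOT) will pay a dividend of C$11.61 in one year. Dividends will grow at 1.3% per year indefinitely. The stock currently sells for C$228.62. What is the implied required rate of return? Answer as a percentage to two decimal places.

Rearranging the constant-growth DDM: r = D₁/P₀ + g.
r = 11.6100 / 228.62 + 0.013 = 0.05078 + 0.013 = 0.06378

6.38%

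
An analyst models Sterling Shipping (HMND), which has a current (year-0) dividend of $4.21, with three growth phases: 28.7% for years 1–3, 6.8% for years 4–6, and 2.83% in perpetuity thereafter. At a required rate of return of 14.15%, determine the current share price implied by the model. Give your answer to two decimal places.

$76.89

Three-stage DDM. Project D₁…D_6; terminal Gordon value at t=6 with g = 0.0283; discount at r = 0.1415.
D_1 = 5.4183
D_2 = 6.9733
D_3 = 8.9747
D_4 = 9.5849
D_5 = 10.2367
D_6 = 10.9328
TV_6 = 11.2422/(0.1415−0.0283) = 99.3127
P₀ = Σ Dₜ/(1+r)ᵗ + TV_6/(1+r)^6 = 76.8908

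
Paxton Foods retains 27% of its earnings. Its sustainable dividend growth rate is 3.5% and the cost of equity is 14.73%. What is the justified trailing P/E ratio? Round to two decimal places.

6.73

Payout ratio b = 1 − 0.27 = 0.73.
Justified trailing P/E = b(1+g)/(r−g) = 0.73×(1+0.035)/(0.1473−0.035) = 6.7280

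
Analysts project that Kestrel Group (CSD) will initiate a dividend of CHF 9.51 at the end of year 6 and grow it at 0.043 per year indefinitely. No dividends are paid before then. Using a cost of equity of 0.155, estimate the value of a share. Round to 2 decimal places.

Deferred-dividend DDM. At t=5 the remaining stream is a growing perpetuity with first payment D_6 = 9.51.
V_5 = D_6/(r−g) = 9.51/(0.155−0.043) = 84.9107
P₀ = V_5/(1+r)^5 = 84.9107/(1+0.155)^5 = 41.3098

CHF 41.31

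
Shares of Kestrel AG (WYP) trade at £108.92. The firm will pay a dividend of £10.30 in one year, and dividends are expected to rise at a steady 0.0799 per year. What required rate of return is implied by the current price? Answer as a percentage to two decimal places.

17.45%

Rearranging the constant-growth DDM: r = D₁/P₀ + g.
r = 10.3000 / 108.92 + 0.0799 = 0.09456 + 0.0799 = 0.17446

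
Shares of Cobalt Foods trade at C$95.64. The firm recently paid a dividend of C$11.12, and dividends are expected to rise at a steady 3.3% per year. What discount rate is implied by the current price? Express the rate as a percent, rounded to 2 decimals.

Rearranging the constant-growth DDM: r = D₁/P₀ + g.
D₁ = 11.12 × (1 + 0.033) = 11.4870.
r = 11.4870 / 95.64 + 0.033 = 0.12011 + 0.033 = 0.15311

15.31%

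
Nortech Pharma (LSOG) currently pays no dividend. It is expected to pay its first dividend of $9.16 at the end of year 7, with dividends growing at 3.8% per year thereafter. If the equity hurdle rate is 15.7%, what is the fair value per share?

Deferred-dividend DDM. At t=6 the remaining stream is a growing perpetuity with first payment D_7 = 9.16.
V_6 = D_7/(r−g) = 9.16/(0.157−0.038) = 76.9748
P₀ = V_6/(1+r)^6 = 76.9748/(1+0.157)^6 = 32.0884

$32.09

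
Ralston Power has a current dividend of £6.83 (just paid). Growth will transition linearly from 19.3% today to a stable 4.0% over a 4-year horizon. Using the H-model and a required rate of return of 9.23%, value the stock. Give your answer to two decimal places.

H-model: P₀ = D₀[(1+g_L) + H(g_S−g_L)]/(r−g_L), with H = 4/2 = 2.
P₀ = 6.83 × [(1+0.04) + 2×(0.193−0.04)] / (0.0923−0.04)
   = 6.83 × 1.3460 / 0.0523 = 175.7778

£175.78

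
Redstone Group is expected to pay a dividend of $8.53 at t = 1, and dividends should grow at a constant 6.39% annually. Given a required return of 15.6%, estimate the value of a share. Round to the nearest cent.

$92.62

Gordon growth model: P₀ = D₁/(r − g), with D₁ = 8.53 given directly.
P₀ = 8.5300 / (0.156 − 0.0639) = 8.5300 / 0.0921 = 92.6167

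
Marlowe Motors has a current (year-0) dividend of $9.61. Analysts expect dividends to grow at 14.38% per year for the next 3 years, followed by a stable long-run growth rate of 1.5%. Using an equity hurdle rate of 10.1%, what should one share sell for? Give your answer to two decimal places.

Two-stage DDM. Project D₁…D_3 at 0.1438, terminal growth 0.015, discount at r = 0.101.
D_1 = 10.9919
D_2 = 12.5726
D_3 = 14.3805
Terminal value at t=3: TV = D_4/(r−g) = 14.5962/(0.101−0.015) = 169.7232
P₀ = 10.9919/(1+0.101)^1 + 12.5726/(1+0.101)^2 + 14.3805/(1+0.101)^3 + 169.7232/(1+0.101)^3 = 158.2985

$158.30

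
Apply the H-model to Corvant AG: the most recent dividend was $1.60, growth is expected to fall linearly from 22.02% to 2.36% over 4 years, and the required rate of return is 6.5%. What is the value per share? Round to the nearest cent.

$54.76

H-model: P₀ = D₀[(1+g_L) + H(g_S−g_L)]/(r−g_L), with H = 4/2 = 2.
P₀ = 1.60 × [(1+0.0236) + 2×(0.2202−0.0236)] / (0.065−0.0236)
   = 1.60 × 1.4168 / 0.0414 = 54.7556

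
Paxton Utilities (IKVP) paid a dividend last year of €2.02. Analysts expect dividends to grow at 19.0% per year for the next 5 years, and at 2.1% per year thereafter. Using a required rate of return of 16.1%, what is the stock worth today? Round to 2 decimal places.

Two-stage DDM. Project D₁…D_5 at 0.19, terminal growth 0.021, discount at r = 0.161.
D_1 = 2.4038
D_2 = 2.8605
D_3 = 3.4040
D_4 = 4.0508
D_5 = 4.8204
Terminal value at t=5: TV = D_6/(r−g) = 4.9217/(0.161−0.021) = 35.1547
P₀ = 2.4038/(1+0.161)^1 + 2.8605/(1+0.161)^2 + 3.4040/(1+0.161)^3 + 4.0508/(1+0.161)^4 + 4.8204/(1+0.161)^5 + 35.1547/(1+0.161)^5 = 27.5482

€27.55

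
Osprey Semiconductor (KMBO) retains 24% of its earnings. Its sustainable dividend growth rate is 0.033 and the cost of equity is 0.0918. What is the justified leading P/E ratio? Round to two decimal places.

Payout ratio b = 1 − 0.24 = 0.76.
Justified leading P/E = b/(r−g) = 0.76/(0.0918−0.033) = 12.9252

12.93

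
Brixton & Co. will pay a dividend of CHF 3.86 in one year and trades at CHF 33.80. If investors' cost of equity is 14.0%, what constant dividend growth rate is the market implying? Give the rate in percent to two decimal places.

2.58%

From P₀ = D₁/(r − g), the implied growth is g = r − D₁/P₀.
g = 0.14 − 3.86/33.80 = 0.14 − 0.11420 = 0.02580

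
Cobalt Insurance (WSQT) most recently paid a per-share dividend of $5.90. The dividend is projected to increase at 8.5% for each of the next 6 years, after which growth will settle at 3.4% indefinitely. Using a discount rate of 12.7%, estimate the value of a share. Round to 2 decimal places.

$83.29

Two-stage DDM. Project D₁…D_6 at 0.085, terminal growth 0.034, discount at r = 0.127.
D_1 = 6.4015
D_2 = 6.9456
D_3 = 7.5360
D_4 = 8.1766
D_5 = 8.8716
D_6 = 9.6257
Terminal value at t=6: TV = D_7/(r−g) = 9.9529/(0.127−0.034) = 107.0208
P₀ = 6.4015/(1+0.127)^1 + 6.9456/(1+0.127)^2 + 7.5360/(1+0.127)^3 + 8.1766/(1+0.127)^4 + 8.8716/(1+0.127)^5 + 9.6257/(1+0.127)^6 + 107.0208/(1+0.127)^6 = 83.2895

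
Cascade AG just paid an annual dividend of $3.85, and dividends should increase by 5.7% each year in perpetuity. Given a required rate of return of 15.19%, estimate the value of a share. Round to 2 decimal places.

$42.88

Gordon growth model: P₀ = D₁/(r − g). D₁ = 3.85 × (1 + 0.057) = 4.0694.
P₀ = 4.0694 / (0.1519 − 0.057) = 4.0694 / 0.0949 = 42.8815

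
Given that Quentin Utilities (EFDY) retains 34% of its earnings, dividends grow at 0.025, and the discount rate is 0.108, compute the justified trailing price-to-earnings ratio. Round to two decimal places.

Payout ratio b = 1 − 0.34 = 0.66.
Justified trailing P/E = b(1+g)/(r−g) = 0.66×(1+0.025)/(0.108−0.025) = 8.1506

8.15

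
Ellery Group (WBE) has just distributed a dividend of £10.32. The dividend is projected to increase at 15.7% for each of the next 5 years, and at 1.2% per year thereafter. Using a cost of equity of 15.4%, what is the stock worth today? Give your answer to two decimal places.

£126.51

Two-stage DDM. Project D₁…D_5 at 0.157, terminal growth 0.012, discount at r = 0.154.
D_1 = 11.9402
D_2 = 13.8149
D_3 = 15.9838
D_4 = 18.4932
D_5 = 21.3967
Terminal value at t=5: TV = D_6/(r−g) = 21.6534/(0.154−0.012) = 152.4891
P₀ = 11.9402/(1+0.154)^1 + 13.8149/(1+0.154)^2 + 15.9838/(1+0.154)^3 + 18.4932/(1+0.154)^4 + 21.3967/(1+0.154)^5 + 152.4891/(1+0.154)^5 = 126.5130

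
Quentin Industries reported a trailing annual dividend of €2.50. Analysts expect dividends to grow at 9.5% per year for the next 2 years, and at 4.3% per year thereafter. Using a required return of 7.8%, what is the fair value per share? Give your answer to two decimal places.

Two-stage DDM. Project D₁…D_2 at 0.095, terminal growth 0.043, discount at r = 0.078.
D_1 = 2.7375
D_2 = 2.9976
Terminal value at t=2: TV = D_3/(r−g) = 3.1265/(0.078−0.043) = 89.3274
P₀ = 2.7375/(1+0.078)^1 + 2.9976/(1+0.078)^2 + 89.3274/(1+0.078)^2 = 81.9871

€81.99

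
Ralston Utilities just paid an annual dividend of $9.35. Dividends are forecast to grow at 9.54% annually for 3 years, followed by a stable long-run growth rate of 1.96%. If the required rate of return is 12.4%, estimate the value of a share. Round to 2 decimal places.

Two-stage DDM. Project D₁…D_3 at 0.0954, terminal growth 0.0196, discount at r = 0.124.
D_1 = 10.2420
D_2 = 11.2191
D_3 = 12.2894
Terminal value at t=3: TV = D_4/(r−g) = 12.5302/(0.124−0.0196) = 120.0215
P₀ = 10.2420/(1+0.124)^1 + 11.2191/(1+0.124)^2 + 12.2894/(1+0.124)^3 + 120.0215/(1+0.124)^3 = 111.1667

$111.17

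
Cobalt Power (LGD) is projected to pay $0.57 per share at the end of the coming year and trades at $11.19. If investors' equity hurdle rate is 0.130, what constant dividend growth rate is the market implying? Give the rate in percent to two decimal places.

7.91%

From P₀ = D₁/(r − g), the implied growth is g = r − D₁/P₀.
g = 0.13 − 0.57/11.19 = 0.13 − 0.05094 = 0.07906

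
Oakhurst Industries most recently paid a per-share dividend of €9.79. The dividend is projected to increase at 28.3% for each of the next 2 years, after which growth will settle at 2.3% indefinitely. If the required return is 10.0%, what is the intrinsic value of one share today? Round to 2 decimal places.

Two-stage DDM. Project D₁…D_2 at 0.283, terminal growth 0.023, discount at r = 0.1.
D_1 = 12.5606
D_2 = 16.1152
Terminal value at t=2: TV = D_3/(r−g) = 16.4859/(0.1−0.023) = 214.1021
P₀ = 12.5606/(1+0.1)^1 + 16.1152/(1+0.1)^2 + 214.1021/(1+0.1)^2 = 201.6809

€201.68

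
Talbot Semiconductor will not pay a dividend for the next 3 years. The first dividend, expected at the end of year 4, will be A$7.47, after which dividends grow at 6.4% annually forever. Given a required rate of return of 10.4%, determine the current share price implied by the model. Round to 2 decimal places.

A$138.79

Deferred-dividend DDM. At t=3 the remaining stream is a growing perpetuity with first payment D_4 = 7.47.
V_3 = D_4/(r−g) = 7.47/(0.104−0.064) = 186.7500
P₀ = V_3/(1+r)^3 = 186.7500/(1+0.104)^3 = 138.7885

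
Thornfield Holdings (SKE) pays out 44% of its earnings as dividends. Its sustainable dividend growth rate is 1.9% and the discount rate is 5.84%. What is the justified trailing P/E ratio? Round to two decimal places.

Justified trailing P/E = b(1+g)/(r−g) = 0.44×(1+0.019)/(0.0584−0.019) = 11.3797

11.38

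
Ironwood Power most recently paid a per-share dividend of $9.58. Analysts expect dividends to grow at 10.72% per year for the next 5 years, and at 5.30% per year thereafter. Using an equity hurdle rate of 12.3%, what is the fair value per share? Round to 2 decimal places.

Two-stage DDM. Project D₁…D_5 at 0.1072, terminal growth 0.053, discount at r = 0.123.
D_1 = 10.6070
D_2 = 11.7440
D_3 = 13.0030
D_4 = 14.3969
D_5 = 15.9403
Terminal value at t=5: TV = D_6/(r−g) = 16.7851/(0.123−0.053) = 239.7873
P₀ = 10.6070/(1+0.123)^1 + 11.7440/(1+0.123)^2 + 13.0030/(1+0.123)^3 + 14.3969/(1+0.123)^4 + 15.9403/(1+0.123)^5 + 239.7873/(1+0.123)^5 = 180.1698

$180.17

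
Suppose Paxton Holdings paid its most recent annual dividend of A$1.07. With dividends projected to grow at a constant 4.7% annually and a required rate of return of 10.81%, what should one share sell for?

Gordon growth model: P₀ = D₁/(r − g). D₁ = 1.07 × (1 + 0.047) = 1.1203.
P₀ = 1.1203 / (0.1081 − 0.047) = 1.1203 / 0.0611 = 18.3354

A$18.34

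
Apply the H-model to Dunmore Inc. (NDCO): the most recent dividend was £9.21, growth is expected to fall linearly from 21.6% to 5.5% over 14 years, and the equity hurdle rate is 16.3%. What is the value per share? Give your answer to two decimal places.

£186.08

H-model: P₀ = D₀[(1+g_L) + H(g_S−g_L)]/(r−g_L), with H = 14/2 = 7.
P₀ = 9.21 × [(1+0.055) + 7×(0.216−0.055)] / (0.163−0.055)
   = 9.21 × 2.1820 / 0.108 = 186.0761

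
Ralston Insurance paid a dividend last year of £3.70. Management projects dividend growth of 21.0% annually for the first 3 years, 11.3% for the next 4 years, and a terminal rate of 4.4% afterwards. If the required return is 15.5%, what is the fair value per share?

£62.22

Three-stage DDM. Project D₁…D_7; terminal Gordon value at t=7 with g = 0.044; discount at r = 0.155.
D_1 = 4.4770
D_2 = 5.4172
D_3 = 6.5548
D_4 = 7.2955
D_5 = 8.1199
D_6 = 9.0374
D_7 = 10.0586
TV_7 = 10.5012/(0.155−0.044) = 94.6054
P₀ = Σ Dₜ/(1+r)ᵗ + TV_7/(1+r)^7 = 62.2178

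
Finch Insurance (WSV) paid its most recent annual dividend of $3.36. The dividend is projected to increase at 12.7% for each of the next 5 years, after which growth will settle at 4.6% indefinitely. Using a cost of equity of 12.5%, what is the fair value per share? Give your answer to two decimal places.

Two-stage DDM. Project D₁…D_5 at 0.127, terminal growth 0.046, discount at r = 0.125.
D_1 = 3.7867
D_2 = 4.2676
D_3 = 4.8096
D_4 = 5.4204
D_5 = 6.1088
Terminal value at t=5: TV = D_6/(r−g) = 6.3898/(0.125−0.046) = 80.8842
P₀ = 3.7867/(1+0.125)^1 + 4.2676/(1+0.125)^2 + 4.8096/(1+0.125)^3 + 5.4204/(1+0.125)^4 + 6.1088/(1+0.125)^5 + 80.8842/(1+0.125)^5 = 61.7748

$61.77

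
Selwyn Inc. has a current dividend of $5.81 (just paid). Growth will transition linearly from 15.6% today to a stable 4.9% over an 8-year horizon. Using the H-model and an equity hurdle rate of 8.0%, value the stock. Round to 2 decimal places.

$276.82

H-model: P₀ = D₀[(1+g_L) + H(g_S−g_L)]/(r−g_L), with H = 8/2 = 4.
P₀ = 5.81 × [(1+0.049) + 4×(0.156−0.049)] / (0.08−0.049)
   = 5.81 × 1.4770 / 0.031 = 276.8184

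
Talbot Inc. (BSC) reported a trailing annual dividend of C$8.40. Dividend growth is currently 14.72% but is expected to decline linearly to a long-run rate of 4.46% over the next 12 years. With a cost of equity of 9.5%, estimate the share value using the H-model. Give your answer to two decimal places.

H-model: P₀ = D₀[(1+g_L) + H(g_S−g_L)]/(r−g_L), with H = 12/2 = 6.
P₀ = 8.40 × [(1+0.0446) + 6×(0.1472−0.0446)] / (0.095−0.0446)
   = 8.40 × 1.6602 / 0.0504 = 276.7000

C$276.70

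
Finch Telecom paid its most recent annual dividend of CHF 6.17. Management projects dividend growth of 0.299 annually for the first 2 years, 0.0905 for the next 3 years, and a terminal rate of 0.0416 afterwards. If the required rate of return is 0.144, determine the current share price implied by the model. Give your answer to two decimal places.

CHF 106.75

Three-stage DDM. Project D₁…D_5; terminal Gordon value at t=5 with g = 0.0416; discount at r = 0.144.
D_1 = 8.0148
D_2 = 10.4113
D_3 = 11.3535
D_4 = 12.3810
D_5 = 13.5015
TV_5 = 14.0631/(0.144−0.0416) = 137.3351
P₀ = Σ Dₜ/(1+r)ᵗ + TV_5/(1+r)^5 = 106.7526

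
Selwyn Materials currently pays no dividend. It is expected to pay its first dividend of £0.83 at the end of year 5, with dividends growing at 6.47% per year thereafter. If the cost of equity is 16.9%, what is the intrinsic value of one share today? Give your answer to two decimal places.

£4.26

Deferred-dividend DDM. At t=4 the remaining stream is a growing perpetuity with first payment D_5 = 0.83.
V_4 = D_5/(r−g) = 0.83/(0.169−0.0647) = 7.9578
P₀ = V_4/(1+r)^4 = 7.9578/(1+0.169)^4 = 4.2612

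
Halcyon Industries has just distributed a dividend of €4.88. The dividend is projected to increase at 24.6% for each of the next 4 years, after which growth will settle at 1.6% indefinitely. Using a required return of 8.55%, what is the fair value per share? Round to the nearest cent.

€151.73

Two-stage DDM. Project D₁…D_4 at 0.246, terminal growth 0.016, discount at r = 0.0855.
D_1 = 6.0805
D_2 = 7.5763
D_3 = 9.4400
D_4 = 11.7623
Terminal value at t=4: TV = D_5/(r−g) = 11.9505/(0.0855−0.016) = 171.9495
P₀ = 6.0805/(1+0.0855)^1 + 7.5763/(1+0.0855)^2 + 9.4400/(1+0.0855)^3 + 11.7623/(1+0.0855)^4 + 171.9495/(1+0.0855)^4 = 151.7294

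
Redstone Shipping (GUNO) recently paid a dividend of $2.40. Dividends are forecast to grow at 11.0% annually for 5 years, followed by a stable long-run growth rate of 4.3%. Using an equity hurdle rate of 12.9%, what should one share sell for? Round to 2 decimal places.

$38.15

Two-stage DDM. Project D₁…D_5 at 0.11, terminal growth 0.043, discount at r = 0.129.
D_1 = 2.6640
D_2 = 2.9570
D_3 = 3.2823
D_4 = 3.6434
D_5 = 4.0441
Terminal value at t=5: TV = D_6/(r−g) = 4.2180/(0.129−0.043) = 49.0469
P₀ = 2.6640/(1+0.129)^1 + 2.9570/(1+0.129)^2 + 3.2823/(1+0.129)^3 + 3.6434/(1+0.129)^4 + 4.0441/(1+0.129)^5 + 49.0469/(1+0.129)^5 = 38.1464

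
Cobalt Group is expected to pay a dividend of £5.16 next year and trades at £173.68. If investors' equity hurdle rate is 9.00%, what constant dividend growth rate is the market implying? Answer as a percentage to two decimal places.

6.03%

From P₀ = D₁/(r − g), the implied growth is g = r − D₁/P₀.
g = 0.09 − 5.16/173.68 = 0.09 − 0.02971 = 0.06029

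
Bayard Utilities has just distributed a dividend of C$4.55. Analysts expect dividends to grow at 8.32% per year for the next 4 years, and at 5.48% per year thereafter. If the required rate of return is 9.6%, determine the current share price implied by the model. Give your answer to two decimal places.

C$128.82

Two-stage DDM. Project D₁…D_4 at 0.0832, terminal growth 0.0548, discount at r = 0.096.
D_1 = 4.9286
D_2 = 5.3386
D_3 = 5.7828
D_4 = 6.2639
Terminal value at t=4: TV = D_5/(r−g) = 6.6072/(0.096−0.0548) = 160.3684
P₀ = 4.9286/(1+0.096)^1 + 5.3386/(1+0.096)^2 + 5.7828/(1+0.096)^3 + 6.2639/(1+0.096)^4 + 160.3684/(1+0.096)^4 = 128.8164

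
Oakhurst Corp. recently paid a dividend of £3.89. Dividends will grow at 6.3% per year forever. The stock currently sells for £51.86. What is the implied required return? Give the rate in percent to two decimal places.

14.27%

Rearranging the constant-growth DDM: r = D₁/P₀ + g.
D₁ = 3.89 × (1 + 0.063) = 4.1351.
r = 4.1351 / 51.86 + 0.063 = 0.07974 + 0.063 = 0.14274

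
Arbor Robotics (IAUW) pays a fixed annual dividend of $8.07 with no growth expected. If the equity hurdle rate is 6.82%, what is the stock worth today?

Zero-growth DDM (perpetuity): P₀ = D/r = 8.07 / 0.0682 = 118.3284

$118.33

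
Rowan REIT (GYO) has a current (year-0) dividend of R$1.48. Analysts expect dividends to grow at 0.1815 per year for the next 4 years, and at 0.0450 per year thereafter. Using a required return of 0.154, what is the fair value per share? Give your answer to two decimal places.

R$21.87

Two-stage DDM. Project D₁…D_4 at 0.1815, terminal growth 0.045, discount at r = 0.154.
D_1 = 1.7486
D_2 = 2.0660
D_3 = 2.4410
D_4 = 2.8840
Terminal value at t=4: TV = D_5/(r−g) = 3.0138/(0.154−0.045) = 27.6494
P₀ = 1.7486/(1+0.154)^1 + 2.0660/(1+0.154)^2 + 2.4410/(1+0.154)^3 + 2.8840/(1+0.154)^4 + 27.6494/(1+0.154)^4 = 21.8718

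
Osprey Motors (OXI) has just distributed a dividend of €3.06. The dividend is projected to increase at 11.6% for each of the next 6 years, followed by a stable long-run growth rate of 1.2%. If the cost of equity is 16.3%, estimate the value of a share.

Two-stage DDM. Project D₁…D_6 at 0.116, terminal growth 0.012, discount at r = 0.163.
D_1 = 3.4150
D_2 = 3.8111
D_3 = 4.2532
D_4 = 4.7466
D_5 = 5.2972
D_6 = 5.9116
Terminal value at t=6: TV = D_7/(r−g) = 5.9826/(0.163−0.012) = 39.6196
P₀ = 3.4150/(1+0.163)^1 + 3.8111/(1+0.163)^2 + 4.2532/(1+0.163)^3 + 4.7466/(1+0.163)^4 + 5.2972/(1+0.163)^5 + 5.9116/(1+0.163)^6 + 39.6196/(1+0.163)^6 = 31.9426

€31.94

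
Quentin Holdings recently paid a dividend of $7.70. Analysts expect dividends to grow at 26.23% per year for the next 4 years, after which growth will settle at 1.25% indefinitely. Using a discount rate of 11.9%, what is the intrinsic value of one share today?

$160.55

Two-stage DDM. Project D₁…D_4 at 0.2623, terminal growth 0.0125, discount at r = 0.119.
D_1 = 9.7197
D_2 = 12.2692
D_3 = 15.4874
D_4 = 19.5497
Terminal value at t=4: TV = D_5/(r−g) = 19.7941/(0.119−0.0125) = 185.8602
P₀ = 9.7197/(1+0.119)^1 + 12.2692/(1+0.119)^2 + 15.4874/(1+0.119)^3 + 19.5497/(1+0.119)^4 + 185.8602/(1+0.119)^4 = 160.5467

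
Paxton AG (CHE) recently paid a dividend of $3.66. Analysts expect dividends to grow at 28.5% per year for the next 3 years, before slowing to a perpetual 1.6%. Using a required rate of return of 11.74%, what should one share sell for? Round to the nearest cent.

Two-stage DDM. Project D₁…D_3 at 0.285, terminal growth 0.016, discount at r = 0.1174.
D_1 = 4.7031
D_2 = 6.0435
D_3 = 7.7659
Terminal value at t=3: TV = D_4/(r−g) = 7.8901/(0.1174−0.016) = 77.8119
P₀ = 4.7031/(1+0.1174)^1 + 6.0435/(1+0.1174)^2 + 7.7659/(1+0.1174)^3 + 77.8119/(1+0.1174)^3 = 70.3880

$70.39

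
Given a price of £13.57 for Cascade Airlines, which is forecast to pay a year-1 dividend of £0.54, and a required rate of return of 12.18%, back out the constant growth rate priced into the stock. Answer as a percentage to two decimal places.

8.20%

From P₀ = D₁/(r − g), the implied growth is g = r − D₁/P₀.
g = 0.1218 − 0.54/13.57 = 0.1218 − 0.03979 = 0.08201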